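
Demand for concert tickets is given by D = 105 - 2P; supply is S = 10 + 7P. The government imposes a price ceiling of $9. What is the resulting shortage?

Shortage = 14

Equilibrium price would be P* = 95/9, so the ceiling at 9 binds.
At P = 9: D = 105 − 2(9) = 87, S = 10 + 7(9) = 73.
Shortage = 87 − 73 = 14.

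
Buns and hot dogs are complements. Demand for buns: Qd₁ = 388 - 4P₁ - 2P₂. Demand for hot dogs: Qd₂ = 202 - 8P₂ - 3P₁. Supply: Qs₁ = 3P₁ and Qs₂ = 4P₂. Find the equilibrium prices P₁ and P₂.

P₁ = 2126/39, P₂ = 125/39

Market 1: 388 - 4P₁ - 2P₂ = 3P₁ → 7P₁ + 2P₂ = 388.
Market 2: 12P₂ + 3P₁ = 202.
Eliminating P₂: 12×(1) − 2×(2) gives 78P₁ = 4252, so P₁ = 2126/39.
Back-substitute into (2): P₂ = (202 − 3×2126/39) / 12 = 125/39.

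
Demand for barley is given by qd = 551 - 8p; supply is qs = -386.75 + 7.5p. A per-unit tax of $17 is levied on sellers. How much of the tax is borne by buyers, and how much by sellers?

Pre-tax equilibrium: p* = 60.5, q* = 67.
Tax on sellers shifts supply to qs = -386.75 + 7.5(p − 17) = -514.25 + 7.5p.
551 - 8p = -514.25 + 7.5p gives buyer price pb = 4261/62; sellers receive ps = 4261/62 − 17 = 3207/62.
New quantity: q = 551 − 8(4261/62) = 37/31.
Buyer burden = 4261/62 − 60.5 = 255/31; seller burden = 60.5 − 3207/62 = 272/31.

Buyers bear 255/31, sellers bear 272/31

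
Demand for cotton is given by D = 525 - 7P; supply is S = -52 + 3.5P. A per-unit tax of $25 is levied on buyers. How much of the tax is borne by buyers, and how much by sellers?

Buyers bear 25/3, sellers bear 50/3

Pre-tax equilibrium: P* = 1154/21, Q* = 421/3.
Tax on buyers shifts demand to D = 525 − 7(P + 25) = 350 - 7P.
350 - 7P = -52 + 3.5P gives seller price Ps = 268/7; buyers pay Pb = 268/7 + 25 = 443/7.
New quantity: Q = 525 − 7(443/7) = 82.
Buyer burden = 443/7 − 1154/21 = 25/3; seller burden = 1154/21 − 268/7 = 50/3.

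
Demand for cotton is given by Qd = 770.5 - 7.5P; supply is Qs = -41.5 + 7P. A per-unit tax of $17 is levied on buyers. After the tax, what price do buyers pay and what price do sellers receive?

Buyers pay 1862/29, sellers receive 1369/29

Pre-tax equilibrium: P* = 56, Q* = 350.5.
Tax on buyers shifts demand to Qd = 770.5 − 7.5(P + 17) = 643 - 7.5P.
643 - 7.5P = -41.5 + 7P gives seller price Ps = 1369/29; buyers pay Pb = 1369/29 + 17 = 1862/29.
New quantity: Q = 770.5 − 7.5(1862/29) = 16759/58.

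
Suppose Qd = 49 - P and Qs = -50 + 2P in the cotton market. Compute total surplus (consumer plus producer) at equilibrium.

Equilibrium: 49 - P = -50 + 2P gives P* = 33, Q* = 16.
Demand choke price: P = 49; supply starts at P = 25.
CS = ½(49 − 33)(16) = 128; PS = ½(33 − 25)(16) = 64.

Total surplus = 192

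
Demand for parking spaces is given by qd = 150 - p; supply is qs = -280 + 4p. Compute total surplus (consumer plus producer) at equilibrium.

Equilibrium: 150 - p = -280 + 4p gives p* = 86, q* = 64.
Demand choke price: p = 150; supply starts at p = 70.
CS = ½(150 − 86)(64) = 2048; PS = ½(86 − 70)(64) = 512.

Total surplus = 2560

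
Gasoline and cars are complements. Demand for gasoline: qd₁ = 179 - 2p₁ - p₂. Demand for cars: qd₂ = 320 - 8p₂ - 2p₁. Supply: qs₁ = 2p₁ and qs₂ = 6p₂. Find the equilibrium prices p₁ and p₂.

Market 1: 179 - 2p₁ - p₂ = 2p₁ → 4p₁ + p₂ = 179.
Market 2: 14p₂ + 2p₁ = 320.
Eliminating p₂: 14×(1) − 1×(2) gives 54p₁ = 2186, so p₁ = 1093/27.
Back-substitute into (2): p₂ = (320 − 2×1093/27) / 14 = 461/27.

p₁ = 1093/27, p₂ = 461/27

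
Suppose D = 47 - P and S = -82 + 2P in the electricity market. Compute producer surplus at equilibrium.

Equilibrium: 47 - P = -82 + 2P gives P* = 43, Q* = 4.
Supply starts at P = 41 (where S = 0).
PS = ½(43 − 41)(4) = 4.

Producer surplus = 4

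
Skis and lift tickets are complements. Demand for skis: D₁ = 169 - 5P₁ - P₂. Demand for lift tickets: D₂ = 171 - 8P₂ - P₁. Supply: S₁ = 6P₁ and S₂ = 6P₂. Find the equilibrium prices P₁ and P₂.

P₁ = 2195/153, P₂ = 1712/153

Market 1: 169 - 5P₁ - P₂ = 6P₁ → 11P₁ + P₂ = 169.
Market 2: 14P₂ + P₁ = 171.
Eliminating P₂: 14×(1) − 1×(2) gives 153P₁ = 2195, so P₁ = 2195/153.
Back-substitute into (2): P₂ = (171 − 1×2195/153) / 14 = 1712/153.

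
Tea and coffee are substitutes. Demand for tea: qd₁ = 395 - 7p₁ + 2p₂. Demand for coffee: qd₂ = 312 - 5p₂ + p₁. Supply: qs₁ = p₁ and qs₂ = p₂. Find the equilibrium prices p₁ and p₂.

Market 1: 395 - 7p₁ + 2p₂ = p₁ → 8p₁ - 2p₂ = 395.
Market 2: 6p₂ - p₁ = 312.
Eliminating p₂: 6×(1) + 2×(2) gives 46p₁ = 2994, so p₁ = 1497/23.
Back-substitute into (2): p₂ = (312 + 1×1497/23) / 6 = 2891/46.

p₁ = 1497/23, p₂ = 2891/46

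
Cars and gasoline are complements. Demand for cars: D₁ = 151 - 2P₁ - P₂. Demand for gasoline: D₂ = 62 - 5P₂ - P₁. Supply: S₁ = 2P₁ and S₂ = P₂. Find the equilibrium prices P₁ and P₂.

Market 1: 151 - 2P₁ - P₂ = 2P₁ → 4P₁ + P₂ = 151.
Market 2: 6P₂ + P₁ = 62.
Eliminating P₂: 6×(1) − 1×(2) gives 23P₁ = 844, so P₁ = 844/23.
Back-substitute into (2): P₂ = (62 − 1×844/23) / 6 = 97/23.

P₁ = 844/23, P₂ = 97/23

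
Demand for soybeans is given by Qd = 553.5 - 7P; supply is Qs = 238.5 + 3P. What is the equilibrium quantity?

Q* = 333

Set Qd = Qs: 553.5 - 7P = 238.5 + 3P.
315 = 10P, so P* = 31.5.
Q* = 553.5 − 7(31.5) = 333.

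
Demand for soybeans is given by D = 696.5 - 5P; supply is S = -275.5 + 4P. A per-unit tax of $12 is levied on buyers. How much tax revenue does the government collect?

Pre-tax equilibrium: P* = 108, Q* = 156.5.
Tax on buyers shifts demand to D = 696.5 − 5(P + 12) = 636.5 - 5P.
636.5 - 5P = -275.5 + 4P gives seller price Ps = 304/3; buyers pay Pb = 304/3 + 12 = 340/3.
New quantity: Q = 696.5 − 5(340/3) = 779/6.
Revenue = 12 × 779/6 = 1558.

Tax revenue = 1558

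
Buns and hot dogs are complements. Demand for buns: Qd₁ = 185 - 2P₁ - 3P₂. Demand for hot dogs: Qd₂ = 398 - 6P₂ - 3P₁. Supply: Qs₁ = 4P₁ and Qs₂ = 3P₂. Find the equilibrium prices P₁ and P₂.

P₁ = 157/15, P₂ = 611/15

Market 1: 185 - 2P₁ - 3P₂ = 4P₁ → 6P₁ + 3P₂ = 185.
Market 2: 9P₂ + 3P₁ = 398.
Eliminating P₂: 9×(1) − 3×(2) gives 45P₁ = 471, so P₁ = 157/15.
Back-substitute into (2): P₂ = (398 − 3×157/15) / 9 = 611/15.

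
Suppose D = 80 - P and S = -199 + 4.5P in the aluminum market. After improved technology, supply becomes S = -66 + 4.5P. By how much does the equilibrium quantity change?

Original equilibrium: P* = 558/11, Q* = 322/11.
New equilibrium: 80 - P = -66 + 4.5P, so 146 = 5.5P and P' = 292/11; Q' = 80 − 1(292/11) = 588/11.
Change in quantity: 588/11 − 322/11 = 266/11.

ΔQ = 266/11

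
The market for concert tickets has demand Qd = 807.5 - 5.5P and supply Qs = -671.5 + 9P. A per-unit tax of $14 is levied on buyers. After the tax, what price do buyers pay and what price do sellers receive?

Buyers pay 3210/29, sellers receive 2804/29

Pre-tax equilibrium: P* = 102, Q* = 246.5.
Tax on buyers shifts demand to Qd = 807.5 − 5.5(P + 14) = 730.5 - 5.5P.
730.5 - 5.5P = -671.5 + 9P gives seller price Ps = 2804/29; buyers pay Pb = 2804/29 + 14 = 3210/29.
New quantity: Q = 807.5 − 5.5(3210/29) = 11525/58.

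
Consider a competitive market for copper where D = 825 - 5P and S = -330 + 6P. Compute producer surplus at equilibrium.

Equilibrium: 825 - 5P = -330 + 6P gives P* = 105, Q* = 300.
Supply starts at P = 55 (where S = 0).
PS = ½(105 − 55)(300) = 7500.

Producer surplus = 7500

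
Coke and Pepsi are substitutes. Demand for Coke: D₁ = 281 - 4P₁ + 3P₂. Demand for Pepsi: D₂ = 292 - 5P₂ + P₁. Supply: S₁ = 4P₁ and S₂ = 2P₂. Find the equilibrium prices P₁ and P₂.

Market 1: 281 - 4P₁ + 3P₂ = 4P₁ → 8P₁ - 3P₂ = 281.
Market 2: 7P₂ - P₁ = 292.
Eliminating P₂: 7×(1) + 3×(2) gives 53P₁ = 2843, so P₁ = 2843/53.
Back-substitute into (2): P₂ = (292 + 1×2843/53) / 7 = 2617/53.

P₁ = 2843/53, P₂ = 2617/53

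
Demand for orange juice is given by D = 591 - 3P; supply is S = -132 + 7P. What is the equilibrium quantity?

Set D = S: 591 - 3P = -132 + 7P.
723 = 10P, so P* = 72.3.
Q* = 591 − 3(72.3) = 374.1.

Q* = 374.1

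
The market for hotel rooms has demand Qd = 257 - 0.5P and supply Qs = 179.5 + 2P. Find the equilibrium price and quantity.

Set Qd = Qs: 257 - 0.5P = 179.5 + 2P.
77.5 = 2.5P, so P* = 31.
Q* = 257 − 0.5(31) = 241.5.

P* = 31, Q* = 241.5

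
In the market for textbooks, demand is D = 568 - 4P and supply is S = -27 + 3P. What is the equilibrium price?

P* = 85

Set D = S: 568 - 4P = -27 + 3P.
595 = 7P, so P* = 85.
Q* = 568 − 4(85) = 228.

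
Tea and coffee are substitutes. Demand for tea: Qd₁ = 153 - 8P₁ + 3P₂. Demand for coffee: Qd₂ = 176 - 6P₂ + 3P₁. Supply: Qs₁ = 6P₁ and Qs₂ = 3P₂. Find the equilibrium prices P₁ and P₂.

Market 1: 153 - 8P₁ + 3P₂ = 6P₁ → 14P₁ - 3P₂ = 153.
Market 2: 9P₂ - 3P₁ = 176.
Eliminating P₂: 9×(1) + 3×(2) gives 117P₁ = 1905, so P₁ = 635/39.
Back-substitute into (2): P₂ = (176 + 3×635/39) / 9 = 2923/117.

P₁ = 635/39, P₂ = 2923/117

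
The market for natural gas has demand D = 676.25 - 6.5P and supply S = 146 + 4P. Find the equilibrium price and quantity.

Set D = S: 676.25 - 6.5P = 146 + 4P.
530.25 = 10.5P, so P* = 50.5.
Q* = 676.25 − 6.5(50.5) = 348.

P* = 50.5, Q* = 348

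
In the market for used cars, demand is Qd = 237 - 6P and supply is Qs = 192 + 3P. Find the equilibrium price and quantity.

Set Qd = Qs: 237 - 6P = 192 + 3P.
45 = 9P, so P* = 5.
Q* = 237 − 6(5) = 207.

P* = 5, Q* = 207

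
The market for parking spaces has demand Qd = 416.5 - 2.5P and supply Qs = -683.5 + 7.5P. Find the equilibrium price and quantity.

P* = 110, Q* = 141.5

Set Qd = Qs: 416.5 - 2.5P = -683.5 + 7.5P.
1100 = 10P, so P* = 110.
Q* = 416.5 − 2.5(110) = 141.5.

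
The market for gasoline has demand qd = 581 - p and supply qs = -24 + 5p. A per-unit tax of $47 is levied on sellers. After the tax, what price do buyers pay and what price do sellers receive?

Buyers pay $140, sellers receive $93

Pre-tax equilibrium: p* = 605/6, q* = 2881/6.
Tax on sellers shifts supply to qs = -24 + 5(p − 47) = -259 + 5p.
581 - p = -259 + 5p gives buyer price pb = 140; sellers receive ps = 140 − 47 = 93.
New quantity: q = 581 − 1(140) = 441.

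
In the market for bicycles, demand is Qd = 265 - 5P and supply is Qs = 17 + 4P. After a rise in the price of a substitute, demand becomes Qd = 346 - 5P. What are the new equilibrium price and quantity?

Original equilibrium: P* = 248/9, Q* = 1145/9.
New equilibrium: 346 - 5P = 17 + 4P, so 329 = 9P and P' = 329/9; Q' = 346 − 5(329/9) = 1469/9.

P' = 329/9, Q' = 1469/9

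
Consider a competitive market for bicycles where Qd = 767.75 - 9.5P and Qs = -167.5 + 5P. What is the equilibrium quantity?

Set Qd = Qs: 767.75 - 9.5P = -167.5 + 5P.
935.25 = 14.5P, so P* = 64.5.
Q* = 767.75 − 9.5(64.5) = 155.

Q* = 155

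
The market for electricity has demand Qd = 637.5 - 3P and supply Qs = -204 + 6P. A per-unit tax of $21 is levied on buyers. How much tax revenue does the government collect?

Tax revenue = 6615

Pre-tax equilibrium: P* = 93.5, Q* = 357.
Tax on buyers shifts demand to Qd = 637.5 − 3(P + 21) = 574.5 - 3P.
574.5 - 3P = -204 + 6P gives seller price Ps = 86.5; buyers pay Pb = 86.5 + 21 = 107.5.
New quantity: Q = 637.5 − 3(107.5) = 315.
Revenue = 21 × 315 = 6615.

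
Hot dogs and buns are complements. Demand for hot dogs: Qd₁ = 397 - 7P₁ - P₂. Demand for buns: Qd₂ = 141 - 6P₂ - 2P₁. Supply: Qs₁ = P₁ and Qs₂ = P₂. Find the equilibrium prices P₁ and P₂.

P₁ = 1319/27, P₂ = 167/27

Market 1: 397 - 7P₁ - P₂ = P₁ → 8P₁ + P₂ = 397.
Market 2: 7P₂ + 2P₁ = 141.
Eliminating P₂: 7×(1) − 1×(2) gives 54P₁ = 2638, so P₁ = 1319/27.
Back-substitute into (2): P₂ = (141 − 2×1319/27) / 7 = 167/27.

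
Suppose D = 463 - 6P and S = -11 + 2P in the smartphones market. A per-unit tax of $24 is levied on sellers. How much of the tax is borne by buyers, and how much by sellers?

Pre-tax equilibrium: P* = 59.25, Q* = 107.5.
Tax on sellers shifts supply to S = -11 + 2(P − 24) = -59 + 2P.
463 - 6P = -59 + 2P gives buyer price Pb = 65.25; sellers receive Ps = 65.25 − 24 = 41.25.
New quantity: Q = 463 − 6(65.25) = 71.5.
Buyer burden = 65.25 − 59.25 = 6; seller burden = 59.25 − 41.25 = 18.

Buyers bear $6, sellers bear $18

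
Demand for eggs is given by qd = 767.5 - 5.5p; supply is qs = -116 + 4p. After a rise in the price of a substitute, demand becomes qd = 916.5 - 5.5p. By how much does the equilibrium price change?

Δp = 298/19

Original equilibrium: p* = 93, q* = 256.
New equilibrium: 916.5 - 5.5p = -116 + 4p, so 1032.5 = 9.5p and p' = 2065/19; q' = 916.5 − 5.5(2065/19) = 6056/19.
Change in price: 2065/19 − 93 = 298/19.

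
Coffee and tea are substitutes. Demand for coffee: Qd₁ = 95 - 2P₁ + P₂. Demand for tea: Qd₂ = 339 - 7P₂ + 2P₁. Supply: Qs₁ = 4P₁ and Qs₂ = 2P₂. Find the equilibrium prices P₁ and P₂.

P₁ = 597/26, P₂ = 556/13

Market 1: 95 - 2P₁ + P₂ = 4P₁ → 6P₁ - P₂ = 95.
Market 2: 9P₂ - 2P₁ = 339.
Eliminating P₂: 9×(1) + 1×(2) gives 52P₁ = 1194, so P₁ = 597/26.
Back-substitute into (2): P₂ = (339 + 2×597/26) / 9 = 556/13.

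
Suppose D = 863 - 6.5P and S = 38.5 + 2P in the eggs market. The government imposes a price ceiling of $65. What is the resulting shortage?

Shortage = 272

Equilibrium price would be P* = 97, so the ceiling at 65 binds.
At P = 65: D = 863 − 6.5(65) = 440.5, S = 38.5 + 2(65) = 168.5.
Shortage = 440.5 − 168.5 = 272.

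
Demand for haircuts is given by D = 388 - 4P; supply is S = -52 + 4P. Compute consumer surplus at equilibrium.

Consumer surplus = 3528

Equilibrium: 388 - 4P = -52 + 4P gives P* = 55, Q* = 168.
Demand choke price (D = 0): P = 97.
CS = ½(97 − 55)(168) = 3528.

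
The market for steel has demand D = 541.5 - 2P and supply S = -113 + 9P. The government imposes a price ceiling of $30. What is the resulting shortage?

Equilibrium price would be P* = 59.5, so the ceiling at 30 binds.
At P = 30: D = 541.5 − 2(30) = 481.5, S = -113 + 9(30) = 157.
Shortage = 481.5 − 157 = 324.5.

Shortage = 324.5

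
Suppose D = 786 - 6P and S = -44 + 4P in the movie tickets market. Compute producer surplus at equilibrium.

Equilibrium: 786 - 6P = -44 + 4P gives P* = 83, Q* = 288.
Supply starts at P = 11 (where S = 0).
PS = ½(83 − 11)(288) = 10368.

Producer surplus = 10368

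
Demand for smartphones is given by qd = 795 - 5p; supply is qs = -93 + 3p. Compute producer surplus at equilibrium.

Equilibrium: 795 - 5p = -93 + 3p gives p* = 111, q* = 240.
Supply starts at p = 31 (where qs = 0).
PS = ½(111 − 31)(240) = 9600.

Producer surplus = 9600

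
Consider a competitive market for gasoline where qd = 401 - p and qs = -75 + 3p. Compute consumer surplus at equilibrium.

Equilibrium: 401 - p = -75 + 3p gives p* = 119, q* = 282.
Demand choke price (qd = 0): p = 401.
CS = ½(401 − 119)(282) = 39762.

Consumer surplus = 39762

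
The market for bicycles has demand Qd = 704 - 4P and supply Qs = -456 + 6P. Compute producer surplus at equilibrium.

Equilibrium: 704 - 4P = -456 + 6P gives P* = 116, Q* = 240.
Supply starts at P = 76 (where Qs = 0).
PS = ½(116 − 76)(240) = 4800.

Producer surplus = 4800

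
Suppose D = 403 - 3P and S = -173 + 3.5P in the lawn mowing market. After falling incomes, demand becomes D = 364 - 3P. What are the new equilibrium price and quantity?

P' = 1074/13, Q' = 1510/13

Original equilibrium: P* = 1152/13, Q* = 1783/13.
New equilibrium: 364 - 3P = -173 + 3.5P, so 537 = 6.5P and P' = 1074/13; Q' = 364 − 3(1074/13) = 1510/13.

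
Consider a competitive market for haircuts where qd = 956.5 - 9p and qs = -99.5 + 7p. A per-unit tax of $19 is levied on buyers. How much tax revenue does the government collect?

Pre-tax equilibrium: p* = 66, q* = 362.5.
Tax on buyers shifts demand to qd = 956.5 − 9(p + 19) = 785.5 - 9p.
785.5 - 9p = -99.5 + 7p gives seller price ps = 55.3125; buyers pay pb = 55.3125 + 19 = 74.3125.
New quantity: q = 956.5 − 9(74.3125) = 287.6875.
Revenue = 19 × 287.6875 = 5466.0625.

Tax revenue = 5466.0625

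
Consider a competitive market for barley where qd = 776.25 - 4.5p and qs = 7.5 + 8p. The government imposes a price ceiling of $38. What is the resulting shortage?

Equilibrium price would be p* = 61.5, so the ceiling at 38 binds.
At p = 38: qd = 776.25 − 4.5(38) = 605.25, qs = 7.5 + 8(38) = 311.5.
Shortage = 605.25 − 311.5 = 293.75.

Shortage = 293.75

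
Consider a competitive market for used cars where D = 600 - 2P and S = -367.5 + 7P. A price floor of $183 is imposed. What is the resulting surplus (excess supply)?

Equilibrium price would be P* = 107.5, so the floor at 183 binds.
At P = 183: D = 234, S = 913.5.
Surplus = 913.5 − 234 = 679.5.

Surplus = 679.5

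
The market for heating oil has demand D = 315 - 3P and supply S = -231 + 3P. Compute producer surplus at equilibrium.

Producer surplus = 294

Equilibrium: 315 - 3P = -231 + 3P gives P* = 91, Q* = 42.
Supply starts at P = 77 (where S = 0).
PS = ½(91 − 77)(42) = 294.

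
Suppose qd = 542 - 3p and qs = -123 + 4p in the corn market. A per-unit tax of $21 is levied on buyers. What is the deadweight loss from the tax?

Pre-tax equilibrium: p* = 95, q* = 257.
Tax on buyers shifts demand to qd = 542 − 3(p + 21) = 479 - 3p.
479 - 3p = -123 + 4p gives seller price ps = 86; buyers pay pb = 86 + 21 = 107.
New quantity: q = 542 − 3(107) = 221.
DWL = ½ × 21 × (257 − 221) = 378.

Deadweight loss = 378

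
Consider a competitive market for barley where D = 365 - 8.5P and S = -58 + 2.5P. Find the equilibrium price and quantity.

P* = 423/11, Q* = 839/22

Set D = S: 365 - 8.5P = -58 + 2.5P.
423 = 11P, so P* = 423/11.
Q* = 365 − 8.5(423/11) = 839/22.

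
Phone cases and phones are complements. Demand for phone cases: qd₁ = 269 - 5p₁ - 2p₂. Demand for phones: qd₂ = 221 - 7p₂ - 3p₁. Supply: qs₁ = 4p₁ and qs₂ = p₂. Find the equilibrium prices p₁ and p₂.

p₁ = 285/11, p₂ = 197/11

Market 1: 269 - 5p₁ - 2p₂ = 4p₁ → 9p₁ + 2p₂ = 269.
Market 2: 8p₂ + 3p₁ = 221.
Eliminating p₂: 8×(1) − 2×(2) gives 66p₁ = 1710, so p₁ = 285/11.
Back-substitute into (2): p₂ = (221 − 3×285/11) / 8 = 197/11.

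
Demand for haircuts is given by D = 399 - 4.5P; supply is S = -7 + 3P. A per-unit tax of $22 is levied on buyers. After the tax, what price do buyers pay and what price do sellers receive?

Pre-tax equilibrium: P* = 812/15, Q* = 155.4.
Tax on buyers shifts demand to D = 399 − 4.5(P + 22) = 300 - 4.5P.
300 - 4.5P = -7 + 3P gives seller price Ps = 614/15; buyers pay Pb = 614/15 + 22 = 944/15.
New quantity: Q = 399 − 4.5(944/15) = 115.8.

Buyers pay 944/15, sellers receive 614/15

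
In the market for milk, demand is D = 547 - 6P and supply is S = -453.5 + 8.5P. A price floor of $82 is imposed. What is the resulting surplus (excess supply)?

Surplus = 188.5

Equilibrium price would be P* = 69, so the floor at 82 binds.
At P = 82: D = 55, S = 243.5.
Surplus = 243.5 − 55 = 188.5.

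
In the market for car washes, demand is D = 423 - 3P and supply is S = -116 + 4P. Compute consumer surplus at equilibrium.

Equilibrium: 423 - 3P = -116 + 4P gives P* = 77, Q* = 192.
Demand choke price (D = 0): P = 141.
CS = ½(141 − 77)(192) = 6144.

Consumer surplus = 6144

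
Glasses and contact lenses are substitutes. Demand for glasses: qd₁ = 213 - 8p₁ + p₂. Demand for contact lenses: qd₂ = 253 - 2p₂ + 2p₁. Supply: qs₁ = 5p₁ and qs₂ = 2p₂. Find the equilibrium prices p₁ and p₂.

p₁ = 22.1, p₂ = 74.3

Market 1: 213 - 8p₁ + p₂ = 5p₁ → 13p₁ - p₂ = 213.
Market 2: 4p₂ - 2p₁ = 253.
Eliminating p₂: 4×(1) + 1×(2) gives 50p₁ = 1105, so p₁ = 22.1.
Back-substitute into (2): p₂ = (253 + 2×22.1) / 4 = 74.3.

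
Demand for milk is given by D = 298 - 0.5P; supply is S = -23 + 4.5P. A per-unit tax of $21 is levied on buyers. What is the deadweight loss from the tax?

Deadweight loss = 99.225

Pre-tax equilibrium: P* = 64.2, Q* = 265.9.
Tax on buyers shifts demand to D = 298 − 0.5(P + 21) = 287.5 - 0.5P.
287.5 - 0.5P = -23 + 4.5P gives seller price Ps = 62.1; buyers pay Pb = 62.1 + 21 = 83.1.
New quantity: Q = 298 − 0.5(83.1) = 256.45.
DWL = ½ × 21 × (265.9 − 256.45) = 99.225.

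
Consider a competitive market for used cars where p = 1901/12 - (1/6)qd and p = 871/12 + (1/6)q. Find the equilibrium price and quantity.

Set the two price expressions equal: 1901/12 - (1/6)q = 871/12 + (1/6)q.
515/6 = (1/3)q, so q* = 257.5.
p* = 1901/12 − (1/6)(257.5) = 115.5.

p* = 115.5, q* = 257.5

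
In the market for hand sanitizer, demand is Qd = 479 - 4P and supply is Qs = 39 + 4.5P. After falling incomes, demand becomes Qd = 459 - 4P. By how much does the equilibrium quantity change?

ΔQ = -180/17

Original equilibrium: P* = 880/17, Q* = 4623/17.
New equilibrium: 459 - 4P = 39 + 4.5P, so 420 = 8.5P and P' = 840/17; Q' = 459 − 4(840/17) = 4443/17.
Change in quantity: 4443/17 − 4623/17 = -180/17.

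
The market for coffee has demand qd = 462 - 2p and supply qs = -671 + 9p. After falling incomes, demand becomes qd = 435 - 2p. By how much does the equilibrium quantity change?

Δq = -243/11

Original equilibrium: p* = 103, q* = 256.
New equilibrium: 435 - 2p = -671 + 9p, so 1106 = 11p and p' = 1106/11; q' = 435 − 2(1106/11) = 2573/11.
Change in quantity: 2573/11 − 256 = -243/11.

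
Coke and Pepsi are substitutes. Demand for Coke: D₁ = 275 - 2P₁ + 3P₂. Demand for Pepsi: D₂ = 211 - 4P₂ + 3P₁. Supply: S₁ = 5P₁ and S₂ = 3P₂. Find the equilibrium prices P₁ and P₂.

Market 1: 275 - 2P₁ + 3P₂ = 5P₁ → 7P₁ - 3P₂ = 275.
Market 2: 7P₂ - 3P₁ = 211.
Eliminating P₂: 7×(1) + 3×(2) gives 40P₁ = 2558, so P₁ = 63.95.
Back-substitute into (2): P₂ = (211 + 3×63.95) / 7 = 57.55.

P₁ = 63.95, P₂ = 57.55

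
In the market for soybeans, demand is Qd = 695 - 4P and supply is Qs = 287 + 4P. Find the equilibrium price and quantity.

Set Qd = Qs: 695 - 4P = 287 + 4P.
408 = 8P, so P* = 51.
Q* = 695 − 4(51) = 491.

P* = 51, Q* = 491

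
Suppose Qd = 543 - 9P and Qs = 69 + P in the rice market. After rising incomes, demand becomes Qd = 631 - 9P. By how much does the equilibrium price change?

ΔP = 8.8

Original equilibrium: P* = 47.4, Q* = 116.4.
New equilibrium: 631 - 9P = 69 + P, so 562 = 10P and P' = 56.2; Q' = 631 − 9(56.2) = 125.2.
Change in price: 56.2 − 47.4 = 8.8.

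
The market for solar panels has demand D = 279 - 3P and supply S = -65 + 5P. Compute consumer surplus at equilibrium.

Equilibrium: 279 - 3P = -65 + 5P gives P* = 43, Q* = 150.
Demand choke price (D = 0): P = 93.
CS = ½(93 − 43)(150) = 3750.

Consumer surplus = 3750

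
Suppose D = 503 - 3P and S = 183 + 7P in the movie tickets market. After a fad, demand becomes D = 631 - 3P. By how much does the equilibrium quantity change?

ΔQ = 89.6

Original equilibrium: P* = 32, Q* = 407.
New equilibrium: 631 - 3P = 183 + 7P, so 448 = 10P and P' = 44.8; Q' = 631 − 3(44.8) = 496.6.
Change in quantity: 496.6 − 407 = 89.6.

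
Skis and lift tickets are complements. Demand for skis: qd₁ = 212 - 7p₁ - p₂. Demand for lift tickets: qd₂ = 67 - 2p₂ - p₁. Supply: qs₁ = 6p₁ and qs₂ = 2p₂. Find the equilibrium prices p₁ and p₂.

p₁ = 781/51, p₂ = 659/51

Market 1: 212 - 7p₁ - p₂ = 6p₁ → 13p₁ + p₂ = 212.
Market 2: 4p₂ + p₁ = 67.
Eliminating p₂: 4×(1) − 1×(2) gives 51p₁ = 781, so p₁ = 781/51.
Back-substitute into (2): p₂ = (67 − 1×781/51) / 4 = 659/51.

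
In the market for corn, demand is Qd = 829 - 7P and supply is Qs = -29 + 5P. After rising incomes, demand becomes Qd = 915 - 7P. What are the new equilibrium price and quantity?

Original equilibrium: P* = 71.5, Q* = 328.5.
New equilibrium: 915 - 7P = -29 + 5P, so 944 = 12P and P' = 236/3; Q' = 915 − 7(236/3) = 1093/3.

P' = 236/3, Q' = 1093/3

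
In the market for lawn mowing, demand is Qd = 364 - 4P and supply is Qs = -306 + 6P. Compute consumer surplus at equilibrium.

Equilibrium: 364 - 4P = -306 + 6P gives P* = 67, Q* = 96.
Demand choke price (Qd = 0): P = 91.
CS = ½(91 − 67)(96) = 1152.

Consumer surplus = 1152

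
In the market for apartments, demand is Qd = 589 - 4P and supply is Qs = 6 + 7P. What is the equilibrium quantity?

Q* = 377

Set Qd = Qs: 589 - 4P = 6 + 7P.
583 = 11P, so P* = 53.
Q* = 589 − 4(53) = 377.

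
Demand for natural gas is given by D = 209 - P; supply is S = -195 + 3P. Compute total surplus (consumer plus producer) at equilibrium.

Total surplus = 7776

Equilibrium: 209 - P = -195 + 3P gives P* = 101, Q* = 108.
Demand choke price: P = 209; supply starts at P = 65.
CS = ½(209 − 101)(108) = 5832; PS = ½(101 − 65)(108) = 1944.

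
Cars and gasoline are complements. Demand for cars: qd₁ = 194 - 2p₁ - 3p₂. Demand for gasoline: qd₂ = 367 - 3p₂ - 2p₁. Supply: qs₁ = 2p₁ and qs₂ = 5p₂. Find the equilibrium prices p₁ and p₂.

Market 1: 194 - 2p₁ - 3p₂ = 2p₁ → 4p₁ + 3p₂ = 194.
Market 2: 8p₂ + 2p₁ = 367.
Eliminating p₂: 8×(1) − 3×(2) gives 26p₁ = 451, so p₁ = 451/26.
Back-substitute into (2): p₂ = (367 − 2×451/26) / 8 = 540/13.

p₁ = 451/26, p₂ = 540/13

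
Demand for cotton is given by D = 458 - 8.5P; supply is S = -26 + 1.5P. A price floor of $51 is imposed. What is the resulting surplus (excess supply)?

Equilibrium price would be P* = 48.4, so the floor at 51 binds.
At P = 51: D = 24.5, S = 50.5.
Surplus = 50.5 − 24.5 = 26.

Surplus = 26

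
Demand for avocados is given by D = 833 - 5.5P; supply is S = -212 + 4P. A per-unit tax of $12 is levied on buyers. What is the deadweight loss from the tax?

Deadweight loss = 3168/19

Pre-tax equilibrium: P* = 110, Q* = 228.
Tax on buyers shifts demand to D = 833 − 5.5(P + 12) = 767 - 5.5P.
767 - 5.5P = -212 + 4P gives seller price Ps = 1958/19; buyers pay Pb = 1958/19 + 12 = 2186/19.
New quantity: Q = 833 − 5.5(2186/19) = 3804/19.
DWL = ½ × 12 × (228 − 3804/19) = 3168/19.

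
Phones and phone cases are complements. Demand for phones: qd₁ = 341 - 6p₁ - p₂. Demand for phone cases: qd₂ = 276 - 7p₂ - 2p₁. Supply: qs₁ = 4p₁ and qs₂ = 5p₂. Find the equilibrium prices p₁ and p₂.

p₁ = 1908/59, p₂ = 1039/59

Market 1: 341 - 6p₁ - p₂ = 4p₁ → 10p₁ + p₂ = 341.
Market 2: 12p₂ + 2p₁ = 276.
Eliminating p₂: 12×(1) − 1×(2) gives 118p₁ = 3816, so p₁ = 1908/59.
Back-substitute into (2): p₂ = (276 − 2×1908/59) / 12 = 1039/59.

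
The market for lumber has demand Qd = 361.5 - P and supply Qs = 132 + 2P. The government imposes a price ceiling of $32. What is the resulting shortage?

Equilibrium price would be P* = 76.5, so the ceiling at 32 binds.
At P = 32: Qd = 361.5 − 1(32) = 329.5, Qs = 132 + 2(32) = 196.
Shortage = 329.5 − 196 = 133.5.

Shortage = 133.5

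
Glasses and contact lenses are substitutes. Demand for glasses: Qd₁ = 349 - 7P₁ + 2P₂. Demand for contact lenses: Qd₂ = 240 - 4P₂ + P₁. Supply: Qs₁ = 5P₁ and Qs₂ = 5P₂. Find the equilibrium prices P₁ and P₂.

Market 1: 349 - 7P₁ + 2P₂ = 5P₁ → 12P₁ - 2P₂ = 349.
Market 2: 9P₂ - P₁ = 240.
Eliminating P₂: 9×(1) + 2×(2) gives 106P₁ = 3621, so P₁ = 3621/106.
Back-substitute into (2): P₂ = (240 + 1×3621/106) / 9 = 3229/106.

P₁ = 3621/106, P₂ = 3229/106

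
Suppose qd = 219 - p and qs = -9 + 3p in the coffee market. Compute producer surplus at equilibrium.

Producer surplus = 4374

Equilibrium: 219 - p = -9 + 3p gives p* = 57, q* = 162.
Supply starts at p = 3 (where qs = 0).
PS = ½(57 − 3)(162) = 4374.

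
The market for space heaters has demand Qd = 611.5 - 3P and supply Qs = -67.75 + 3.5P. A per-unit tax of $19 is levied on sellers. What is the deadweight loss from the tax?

Deadweight loss = 7581/26

Pre-tax equilibrium: P* = 104.5, Q* = 298.
Tax on sellers shifts supply to Qs = -67.75 + 3.5(P − 19) = -134.25 + 3.5P.
611.5 - 3P = -134.25 + 3.5P gives buyer price Pb = 2983/26; sellers receive Ps = 2983/26 − 19 = 2489/26.
New quantity: Q = 611.5 − 3(2983/26) = 3475/13.
DWL = ½ × 19 × (298 − 3475/13) = 7581/26.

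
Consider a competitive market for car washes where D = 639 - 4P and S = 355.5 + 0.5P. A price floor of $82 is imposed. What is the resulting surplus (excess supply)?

Surplus = 85.5

Equilibrium price would be P* = 63, so the floor at 82 binds.
At P = 82: D = 311, S = 396.5.
Surplus = 396.5 − 311 = 85.5.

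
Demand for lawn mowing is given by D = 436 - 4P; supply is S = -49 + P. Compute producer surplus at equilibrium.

Producer surplus = 1152

Equilibrium: 436 - 4P = -49 + P gives P* = 97, Q* = 48.
Supply starts at P = 49 (where S = 0).
PS = ½(97 − 49)(48) = 1152.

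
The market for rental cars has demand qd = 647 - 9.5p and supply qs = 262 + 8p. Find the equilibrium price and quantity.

p* = 22, q* = 438

Set qd = qs: 647 - 9.5p = 262 + 8p.
385 = 17.5p, so p* = 22.
q* = 647 − 9.5(22) = 438.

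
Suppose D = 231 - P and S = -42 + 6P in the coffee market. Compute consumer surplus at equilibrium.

Equilibrium: 231 - P = -42 + 6P gives P* = 39, Q* = 192.
Demand choke price (D = 0): P = 231.
CS = ½(231 − 39)(192) = 18432.

Consumer surplus = 18432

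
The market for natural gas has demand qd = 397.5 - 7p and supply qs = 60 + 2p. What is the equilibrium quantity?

Set qd = qs: 397.5 - 7p = 60 + 2p.
337.5 = 9p, so p* = 37.5.
q* = 397.5 − 7(37.5) = 135.

q* = 135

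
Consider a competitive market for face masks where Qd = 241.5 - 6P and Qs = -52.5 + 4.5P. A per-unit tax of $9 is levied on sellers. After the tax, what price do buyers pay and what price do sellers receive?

Buyers pay 223/7, sellers receive 160/7

Pre-tax equilibrium: P* = 28, Q* = 73.5.
Tax on sellers shifts supply to Qs = -52.5 + 4.5(P − 9) = -93 + 4.5P.
241.5 - 6P = -93 + 4.5P gives buyer price Pb = 223/7; sellers receive Ps = 223/7 − 9 = 160/7.
New quantity: Q = 241.5 − 6(223/7) = 705/14.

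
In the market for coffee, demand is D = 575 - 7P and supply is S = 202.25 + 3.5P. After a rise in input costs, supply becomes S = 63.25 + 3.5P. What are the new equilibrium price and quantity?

Original equilibrium: P* = 35.5, Q* = 326.5.
New equilibrium: 575 - 7P = 63.25 + 3.5P, so 511.75 = 10.5P and P' = 2047/42; Q' = 575 − 7(2047/42) = 1403/6.

P' = 2047/42, Q' = 1403/6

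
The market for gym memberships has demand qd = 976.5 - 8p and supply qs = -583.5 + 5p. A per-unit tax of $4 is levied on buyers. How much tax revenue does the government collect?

Tax revenue = 218/13

Pre-tax equilibrium: p* = 120, q* = 16.5.
Tax on buyers shifts demand to qd = 976.5 − 8(p + 4) = 944.5 - 8p.
944.5 - 8p = -583.5 + 5p gives seller price ps = 1528/13; buyers pay pb = 1528/13 + 4 = 1580/13.
New quantity: q = 976.5 − 8(1580/13) = 109/26.
Revenue = 4 × 109/26 = 218/13.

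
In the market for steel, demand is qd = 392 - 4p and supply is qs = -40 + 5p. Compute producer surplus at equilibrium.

Equilibrium: 392 - 4p = -40 + 5p gives p* = 48, q* = 200.
Supply starts at p = 8 (where qs = 0).
PS = ½(48 − 8)(200) = 4000.

Producer surplus = 4000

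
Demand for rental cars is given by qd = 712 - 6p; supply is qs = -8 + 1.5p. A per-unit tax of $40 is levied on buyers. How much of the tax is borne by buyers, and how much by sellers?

Pre-tax equilibrium: p* = 96, q* = 136.
Tax on buyers shifts demand to qd = 712 − 6(p + 40) = 472 - 6p.
472 - 6p = -8 + 1.5p gives seller price ps = 64; buyers pay pb = 64 + 40 = 104.
New quantity: q = 712 − 6(104) = 88.
Buyer burden = 104 − 96 = 8; seller burden = 96 − 64 = 32.

Buyers bear $8, sellers bear $32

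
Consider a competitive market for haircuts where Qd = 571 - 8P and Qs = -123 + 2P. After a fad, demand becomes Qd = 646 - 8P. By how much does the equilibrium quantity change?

Original equilibrium: P* = 69.4, Q* = 15.8.
New equilibrium: 646 - 8P = -123 + 2P, so 769 = 10P and P' = 76.9; Q' = 646 − 8(76.9) = 30.8.
Change in quantity: 30.8 − 15.8 = 15.

ΔQ = 15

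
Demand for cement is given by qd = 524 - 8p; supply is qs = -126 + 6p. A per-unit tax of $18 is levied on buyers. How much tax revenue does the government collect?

Pre-tax equilibrium: p* = 325/7, q* = 1068/7.
Tax on buyers shifts demand to qd = 524 − 8(p + 18) = 380 - 8p.
380 - 8p = -126 + 6p gives seller price ps = 253/7; buyers pay pb = 253/7 + 18 = 379/7.
New quantity: q = 524 − 8(379/7) = 636/7.
Revenue = 18 × 636/7 = 11448/7.

Tax revenue = 11448/7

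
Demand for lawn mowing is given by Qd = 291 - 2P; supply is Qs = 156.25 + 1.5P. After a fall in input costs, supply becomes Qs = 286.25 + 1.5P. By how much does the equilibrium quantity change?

Original equilibrium: P* = 38.5, Q* = 214.
New equilibrium: 291 - 2P = 286.25 + 1.5P, so 4.75 = 3.5P and P' = 19/14; Q' = 291 − 2(19/14) = 2018/7.
Change in quantity: 2018/7 − 214 = 520/7.

ΔQ = 520/7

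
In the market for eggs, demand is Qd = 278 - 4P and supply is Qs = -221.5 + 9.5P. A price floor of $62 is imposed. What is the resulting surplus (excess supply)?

Equilibrium price would be P* = 37, so the floor at 62 binds.
At P = 62: Qd = 30, Qs = 367.5.
Surplus = 367.5 − 30 = 337.5.

Surplus = 337.5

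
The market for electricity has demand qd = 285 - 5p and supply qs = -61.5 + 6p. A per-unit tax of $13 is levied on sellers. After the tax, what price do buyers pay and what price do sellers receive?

Buyers pay 849/22, sellers receive 563/22

Pre-tax equilibrium: p* = 31.5, q* = 127.5.
Tax on sellers shifts supply to qs = -61.5 + 6(p − 13) = -139.5 + 6p.
285 - 5p = -139.5 + 6p gives buyer price pb = 849/22; sellers receive ps = 849/22 − 13 = 563/22.
New quantity: q = 285 − 5(849/22) = 2025/22.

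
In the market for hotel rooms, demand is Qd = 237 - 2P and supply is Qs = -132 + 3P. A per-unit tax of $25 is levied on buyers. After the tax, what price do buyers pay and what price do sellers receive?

Pre-tax equilibrium: P* = 73.8, Q* = 89.4.
Tax on buyers shifts demand to Qd = 237 − 2(P + 25) = 187 - 2P.
187 - 2P = -132 + 3P gives seller price Ps = 63.8; buyers pay Pb = 63.8 + 25 = 88.8.
New quantity: Q = 237 − 2(88.8) = 59.4.

Buyers pay $88.8, sellers receive $63.8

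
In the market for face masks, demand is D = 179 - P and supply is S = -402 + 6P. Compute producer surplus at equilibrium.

Producer surplus = 768

Equilibrium: 179 - P = -402 + 6P gives P* = 83, Q* = 96.
Supply starts at P = 67 (where S = 0).
PS = ½(83 − 67)(96) = 768.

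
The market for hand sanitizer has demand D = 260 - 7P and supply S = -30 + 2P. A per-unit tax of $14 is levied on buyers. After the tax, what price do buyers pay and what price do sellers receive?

Buyers pay 106/3, sellers receive 64/3

Pre-tax equilibrium: P* = 290/9, Q* = 310/9.
Tax on buyers shifts demand to D = 260 − 7(P + 14) = 162 - 7P.
162 - 7P = -30 + 2P gives seller price Ps = 64/3; buyers pay Pb = 64/3 + 14 = 106/3.
New quantity: Q = 260 − 7(106/3) = 38/3.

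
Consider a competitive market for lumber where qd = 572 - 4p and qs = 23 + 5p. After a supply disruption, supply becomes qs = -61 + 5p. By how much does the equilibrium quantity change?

Δq = -112/3

Original equilibrium: p* = 61, q* = 328.
New equilibrium: 572 - 4p = -61 + 5p, so 633 = 9p and p' = 211/3; q' = 572 − 4(211/3) = 872/3.
Change in quantity: 872/3 − 328 = -112/3.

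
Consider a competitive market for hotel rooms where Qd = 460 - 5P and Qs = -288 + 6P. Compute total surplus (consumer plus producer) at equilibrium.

Equilibrium: 460 - 5P = -288 + 6P gives P* = 68, Q* = 120.
Demand choke price: P = 92; supply starts at P = 48.
CS = ½(92 − 68)(120) = 1440; PS = ½(68 − 48)(120) = 1200.

Total surplus = 2640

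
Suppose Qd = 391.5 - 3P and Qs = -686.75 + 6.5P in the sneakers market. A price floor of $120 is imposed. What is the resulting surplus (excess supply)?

Surplus = 61.75

Equilibrium price would be P* = 113.5, so the floor at 120 binds.
At P = 120: Qd = 31.5, Qs = 93.25.
Surplus = 93.25 − 31.5 = 61.75.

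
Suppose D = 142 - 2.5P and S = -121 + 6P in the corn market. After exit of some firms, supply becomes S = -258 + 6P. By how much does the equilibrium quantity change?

Original equilibrium: P* = 526/17, Q* = 1099/17.
New equilibrium: 142 - 2.5P = -258 + 6P, so 400 = 8.5P and P' = 800/17; Q' = 142 − 2.5(800/17) = 414/17.
Change in quantity: 414/17 − 1099/17 = -685/17.

ΔQ = -685/17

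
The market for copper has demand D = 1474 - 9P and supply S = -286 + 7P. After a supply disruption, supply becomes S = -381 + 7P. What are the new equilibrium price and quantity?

Original equilibrium: P* = 110, Q* = 484.
New equilibrium: 1474 - 9P = -381 + 7P, so 1855 = 16P and P' = 115.9375; Q' = 1474 − 9(115.9375) = 430.5625.

P' = 115.9375, Q' = 430.5625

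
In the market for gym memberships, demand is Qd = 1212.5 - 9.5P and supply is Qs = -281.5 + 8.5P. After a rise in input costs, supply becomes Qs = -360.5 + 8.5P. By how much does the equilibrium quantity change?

Original equilibrium: P* = 83, Q* = 424.
New equilibrium: 1212.5 - 9.5P = -360.5 + 8.5P, so 1573 = 18P and P' = 1573/18; Q' = 1212.5 − 9.5(1573/18) = 13763/36.
Change in quantity: 13763/36 − 424 = -1501/36.

ΔQ = -1501/36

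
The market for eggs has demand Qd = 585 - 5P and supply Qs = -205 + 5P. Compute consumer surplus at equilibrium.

Equilibrium: 585 - 5P = -205 + 5P gives P* = 79, Q* = 190.
Demand choke price (Qd = 0): P = 117.
CS = ½(117 − 79)(190) = 3610.

Consumer surplus = 3610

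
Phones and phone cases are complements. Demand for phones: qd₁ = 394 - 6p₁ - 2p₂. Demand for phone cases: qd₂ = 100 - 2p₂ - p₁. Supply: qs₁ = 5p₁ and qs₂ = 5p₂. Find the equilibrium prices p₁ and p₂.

p₁ = 2558/75, p₂ = 706/75

Market 1: 394 - 6p₁ - 2p₂ = 5p₁ → 11p₁ + 2p₂ = 394.
Market 2: 7p₂ + p₁ = 100.
Eliminating p₂: 7×(1) − 2×(2) gives 75p₁ = 2558, so p₁ = 2558/75.
Back-substitute into (2): p₂ = (100 − 1×2558/75) / 7 = 706/75.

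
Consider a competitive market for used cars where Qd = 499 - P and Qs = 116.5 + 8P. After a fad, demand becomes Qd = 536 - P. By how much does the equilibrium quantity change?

Original equilibrium: P* = 42.5, Q* = 456.5.
New equilibrium: 536 - P = 116.5 + 8P, so 419.5 = 9P and P' = 839/18; Q' = 536 − 1(839/18) = 8809/18.
Change in quantity: 8809/18 − 456.5 = 296/9.

ΔQ = 296/9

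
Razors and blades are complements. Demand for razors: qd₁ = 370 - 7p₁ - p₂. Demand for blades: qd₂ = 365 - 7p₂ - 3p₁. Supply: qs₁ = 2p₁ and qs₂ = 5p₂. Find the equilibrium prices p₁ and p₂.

Market 1: 370 - 7p₁ - p₂ = 2p₁ → 9p₁ + p₂ = 370.
Market 2: 12p₂ + 3p₁ = 365.
Eliminating p₂: 12×(1) − 1×(2) gives 105p₁ = 4075, so p₁ = 815/21.
Back-substitute into (2): p₂ = (365 − 3×815/21) / 12 = 145/7.

p₁ = 815/21, p₂ = 145/7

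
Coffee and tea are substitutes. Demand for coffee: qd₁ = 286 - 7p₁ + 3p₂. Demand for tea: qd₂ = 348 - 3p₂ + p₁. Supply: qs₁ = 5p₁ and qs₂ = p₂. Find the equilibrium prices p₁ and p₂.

Market 1: 286 - 7p₁ + 3p₂ = 5p₁ → 12p₁ - 3p₂ = 286.
Market 2: 4p₂ - p₁ = 348.
Eliminating p₂: 4×(1) + 3×(2) gives 45p₁ = 2188, so p₁ = 2188/45.
Back-substitute into (2): p₂ = (348 + 1×2188/45) / 4 = 4462/45.

p₁ = 2188/45, p₂ = 4462/45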